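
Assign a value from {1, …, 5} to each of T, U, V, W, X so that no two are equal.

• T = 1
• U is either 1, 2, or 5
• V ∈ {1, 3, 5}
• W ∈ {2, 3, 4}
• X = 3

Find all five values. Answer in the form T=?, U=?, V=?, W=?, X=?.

T=1, U=2, V=5, W=4, X=3

T must be 1 (only option left). Strike 1 from U, V.
X has just one choice, so X = 3. Strike 3 from V, W.
V has just one choice, so V = 5. So U can't be 5.
U's domain is down to {2}, so U = 2. Eliminate 2 elsewhere: W.
W's domain is down to {4}, so W = 4.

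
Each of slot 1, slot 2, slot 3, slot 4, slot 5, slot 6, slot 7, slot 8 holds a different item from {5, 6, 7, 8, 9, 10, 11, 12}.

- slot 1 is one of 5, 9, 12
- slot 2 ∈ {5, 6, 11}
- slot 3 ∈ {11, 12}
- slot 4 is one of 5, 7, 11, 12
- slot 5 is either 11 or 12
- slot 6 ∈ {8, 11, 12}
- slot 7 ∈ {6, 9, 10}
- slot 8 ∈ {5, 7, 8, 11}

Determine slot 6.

8

Among the 8 variables, 10 fits only slot 7 (and all 8 values in {5, 6, 7, 8, 9, 10, 11, 12} must be used), so slot 7 = 10.
Among the 7 still-open variables, 6 fits only slot 2 (and all 7 values in {5, 6, 7, 8, 9, 11, 12} must be used), so slot 2 = 6.
The 6 still-open variables together cover exactly {5, 7, 8, 9, 11, 12} — 6 values for 6 variables — and 9 appears only in slot 1's list, so slot 1 = 9.
slot 3 and slot 5 between them cover only {11, 12} — a naked pair. Remove those values from slot 4, slot 6, slot 8.
So slot 6 = 8.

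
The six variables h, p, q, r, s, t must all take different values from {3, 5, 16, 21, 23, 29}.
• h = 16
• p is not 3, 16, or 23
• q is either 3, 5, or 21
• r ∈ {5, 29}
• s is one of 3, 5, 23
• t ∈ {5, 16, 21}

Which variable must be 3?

h has just one choice, so h = 16. Eliminate 16 elsewhere: t.
Among the 5 still-open variables, 23 fits only s (and all 5 values in {3, 5, 21, 23, 29} must be used), so s = 23.
The 4 still-open variables draw from only 4 values {3, 5, 21, 29}, so each is used; only q can be 3, hence q = 3.

q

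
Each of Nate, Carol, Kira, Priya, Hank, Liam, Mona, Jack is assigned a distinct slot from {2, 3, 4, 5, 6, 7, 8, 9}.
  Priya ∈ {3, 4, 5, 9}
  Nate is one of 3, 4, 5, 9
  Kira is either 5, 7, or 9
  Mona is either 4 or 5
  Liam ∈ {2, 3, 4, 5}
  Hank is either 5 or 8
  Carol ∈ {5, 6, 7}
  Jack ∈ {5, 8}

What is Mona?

4

Among the 8 variables, 2 fits only Liam (and all 8 values in {2, 3, 4, 5, 6, 7, 8, 9} must be used), so Liam = 2.
Among the 7 still-open variables, 6 fits only Carol (and all 7 values in {3, 4, 5, 6, 7, 8, 9} must be used), so Carol = 6.
The 6 still-open variables together cover exactly {3, 4, 5, 7, 8, 9} — 6 values for 6 variables — and 7 appears only in Kira's list, so Kira = 7.
Hank and Jack share exactly the 2 values {5, 8}; by pigeonhole those values go to them, so strike 5, 8 from Nate, Priya, Mona.
So Mona = 4.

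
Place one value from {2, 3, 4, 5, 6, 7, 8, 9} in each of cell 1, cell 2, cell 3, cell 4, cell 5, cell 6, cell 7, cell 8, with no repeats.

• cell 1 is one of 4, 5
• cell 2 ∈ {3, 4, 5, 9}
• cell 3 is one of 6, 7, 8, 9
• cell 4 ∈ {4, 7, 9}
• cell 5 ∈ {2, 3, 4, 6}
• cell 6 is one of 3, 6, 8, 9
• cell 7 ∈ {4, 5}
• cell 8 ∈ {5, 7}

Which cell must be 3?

cell 2

The 8 variables draw from only 8 values {2, 3, 4, 5, 6, 7, 8, 9}, so each is used; only cell 5 can be 2, hence cell 5 = 2.
cell 1 and cell 7 share exactly the 2 values {4, 5}; by pigeonhole those values go to them, so strike 4, 5 from cell 2, cell 4, cell 8.
cell 8 has just one choice, so cell 8 = 7. Strike 7 from cell 3, cell 4.
cell 4's domain is down to {9}, so cell 4 = 9. Remove 9 from cell 2, cell 3, cell 6.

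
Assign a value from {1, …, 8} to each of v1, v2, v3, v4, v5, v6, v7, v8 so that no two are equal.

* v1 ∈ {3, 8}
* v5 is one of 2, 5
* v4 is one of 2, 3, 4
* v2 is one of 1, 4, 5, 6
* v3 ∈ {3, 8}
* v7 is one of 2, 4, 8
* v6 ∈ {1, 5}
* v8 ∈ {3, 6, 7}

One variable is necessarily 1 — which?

v6

The 8 variables together cover exactly {1, 2, 3, 4, 5, 6, 7, 8} — 8 values for 8 variables — and 7 appears only in v8's list, so v8 = 7.
Among the 7 still-open variables, 6 fits only v2 (and all 7 values in {1, 2, 3, 4, 5, 6, 8} must be used), so v2 = 6.
Among the 6 still-open variables, 1 fits only v6 (and all 6 values in {1, 2, 3, 4, 5, 8} must be used), so v6 = 1.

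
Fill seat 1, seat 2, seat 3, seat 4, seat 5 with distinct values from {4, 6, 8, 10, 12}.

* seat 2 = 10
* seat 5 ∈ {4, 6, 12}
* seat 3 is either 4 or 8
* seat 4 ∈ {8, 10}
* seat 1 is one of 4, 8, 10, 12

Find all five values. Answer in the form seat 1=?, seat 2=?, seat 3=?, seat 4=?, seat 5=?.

seat 1=12, seat 2=10, seat 3=4, seat 4=8, seat 5=6

seat 2 must be 10 (only option left). Remove 10 from seat 1, seat 4.
That leaves seat 4 = 8. So seat 1, seat 3 can't be 8.
That leaves seat 3 = 4. Remove 4 from seat 1, seat 5.
seat 1 has just one choice, so seat 1 = 12. Strike 12 from seat 5.
seat 5 has just one choice, so seat 5 = 6.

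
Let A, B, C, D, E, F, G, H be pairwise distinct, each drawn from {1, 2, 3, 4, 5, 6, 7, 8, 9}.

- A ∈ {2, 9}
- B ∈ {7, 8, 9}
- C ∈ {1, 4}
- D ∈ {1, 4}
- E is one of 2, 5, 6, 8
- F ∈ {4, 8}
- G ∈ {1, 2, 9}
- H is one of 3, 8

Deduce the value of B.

7

C and D between them cover only {1, 4} — a naked pair. Remove those values from F, G.
F's domain is down to {8}, so F = 8. Strike 8 from B, E, H.
H has just one choice, so H = 3.
The 2 variables A and G are confined to {2, 9}, which locks those values in; drop them from B, E.
So B = 7.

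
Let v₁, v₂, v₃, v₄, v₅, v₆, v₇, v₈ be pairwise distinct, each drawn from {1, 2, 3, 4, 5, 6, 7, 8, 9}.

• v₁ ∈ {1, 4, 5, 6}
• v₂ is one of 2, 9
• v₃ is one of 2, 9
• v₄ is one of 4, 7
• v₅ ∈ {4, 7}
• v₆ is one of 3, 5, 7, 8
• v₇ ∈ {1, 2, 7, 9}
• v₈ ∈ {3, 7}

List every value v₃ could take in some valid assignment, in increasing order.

2, 9

v₂ and v₃ share exactly the 2 values {2, 9}; by pigeonhole those values go to them, so strike 2, 9 from v₇.
The 2 variables v₄ and v₅ are confined to {4, 7}, which locks those values in; drop them from v₁, v₆, v₇, v₈.
v₇'s domain is down to {1}, so v₇ = 1. Remove 1 from v₁.
That leaves v₈ = 3. Remove 3 from v₆.
No further eliminations apply; v₃ can still be any of 2, 9.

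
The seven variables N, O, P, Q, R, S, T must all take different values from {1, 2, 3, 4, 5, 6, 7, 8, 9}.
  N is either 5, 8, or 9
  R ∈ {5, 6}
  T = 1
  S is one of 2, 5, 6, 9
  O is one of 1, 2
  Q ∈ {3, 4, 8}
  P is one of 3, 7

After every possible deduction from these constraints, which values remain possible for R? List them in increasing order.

T's domain is down to {1}, so T = 1. Remove 1 from O.
O's domain is down to {2}, so O = 2. Eliminate 2 elsewhere: S.
No further eliminations apply; R can still be any of 5, 6.

5, 6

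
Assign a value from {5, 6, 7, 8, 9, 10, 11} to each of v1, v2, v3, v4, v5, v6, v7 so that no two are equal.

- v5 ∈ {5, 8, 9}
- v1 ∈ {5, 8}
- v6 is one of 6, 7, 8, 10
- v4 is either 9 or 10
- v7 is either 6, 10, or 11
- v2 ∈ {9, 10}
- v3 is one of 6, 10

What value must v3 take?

Among the 7 variables, 7 fits only v6 (and all 7 values in {5, 6, 7, 8, 9, 10, 11} must be used), so v6 = 7.
Among the 6 still-open variables, 11 fits only v7 (and all 6 values in {5, 6, 8, 9, 10, 11} must be used), so v7 = 11.
The 5 still-open variables together cover exactly {5, 6, 8, 9, 10} — 5 values for 5 variables — and 6 appears only in v3's list, so v3 = 6.

6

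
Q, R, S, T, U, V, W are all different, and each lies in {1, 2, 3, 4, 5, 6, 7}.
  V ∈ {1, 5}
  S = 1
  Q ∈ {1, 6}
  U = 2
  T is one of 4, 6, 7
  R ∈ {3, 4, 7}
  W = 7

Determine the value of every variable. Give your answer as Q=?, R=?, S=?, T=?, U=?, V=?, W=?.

S's domain is down to {1}, so S = 1. Strike 1 from Q, V.
That leaves U = 2.
V's domain is down to {5}, so V = 5.
W's domain is down to {7}, so W = 7. Eliminate 7 elsewhere: R, T.
Q has just one choice, so Q = 6. So T can't be 6.
That leaves T = 4. So R can't be 4.
That leaves R = 3.

Q=6, R=3, S=1, T=4, U=2, V=5, W=7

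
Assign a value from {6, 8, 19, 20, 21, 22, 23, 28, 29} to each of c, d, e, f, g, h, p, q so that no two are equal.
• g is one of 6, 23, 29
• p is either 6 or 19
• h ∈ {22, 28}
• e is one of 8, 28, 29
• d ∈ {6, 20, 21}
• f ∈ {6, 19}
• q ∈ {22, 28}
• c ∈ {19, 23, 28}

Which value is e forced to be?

The 2 variables f and p are confined to {6, 19}, which locks those values in; drop them from c, d, g.
h and q share exactly the 2 values {22, 28}; by pigeonhole those values go to them, so strike 22, 28 from c, e.
c has just one choice, so c = 23. Remove 23 from g.
g's domain is down to {29}, so g = 29. Strike 29 from e.
So e = 8.

8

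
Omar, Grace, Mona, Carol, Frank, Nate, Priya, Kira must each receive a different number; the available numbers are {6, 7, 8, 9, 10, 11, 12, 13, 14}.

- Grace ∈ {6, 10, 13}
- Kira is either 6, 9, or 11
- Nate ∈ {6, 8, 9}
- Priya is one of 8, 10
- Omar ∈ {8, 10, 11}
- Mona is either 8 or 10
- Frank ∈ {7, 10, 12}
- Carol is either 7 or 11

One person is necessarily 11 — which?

Omar

Among the 8 variables, 12 fits only Frank (and all 8 values in {6, 7, 8, 9, 10, 11, 12, 13} must be used), so Frank = 12.
Among the 7 still-open variables, 7 fits only Carol (and all 7 values in {6, 7, 8, 9, 10, 11, 13} must be used), so Carol = 7.
Among the 6 still-open variables, 13 fits only Grace (and all 6 values in {6, 8, 9, 10, 11, 13} must be used), so Grace = 13.
Mona and Priya between them cover only {8, 10} — a naked pair. Remove those values from Omar, Nate.
So 11 goes to Omar.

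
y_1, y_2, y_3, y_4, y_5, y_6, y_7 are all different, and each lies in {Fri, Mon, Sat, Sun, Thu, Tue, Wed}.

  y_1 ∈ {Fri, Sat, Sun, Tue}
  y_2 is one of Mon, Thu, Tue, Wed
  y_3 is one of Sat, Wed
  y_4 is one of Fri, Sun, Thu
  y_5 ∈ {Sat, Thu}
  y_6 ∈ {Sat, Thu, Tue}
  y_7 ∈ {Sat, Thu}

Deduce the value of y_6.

The 7 variables together cover exactly {Fri, Mon, Sat, Sun, Thu, Tue, Wed} — 7 values for 7 variables — and Mon appears only in y_2's list, so y_2 = Mon.
Among the 6 still-open variables, Wed fits only y_3 (and all 6 values in {Fri, Sat, Sun, Thu, Tue, Wed} must be used), so y_3 = Wed.
y_5 and y_7 share exactly the 2 values {Sat, Thu}; by pigeonhole those values go to them, so strike Sat, Thu from y_1, y_4, y_6.
So y_6 = Tue.

Tue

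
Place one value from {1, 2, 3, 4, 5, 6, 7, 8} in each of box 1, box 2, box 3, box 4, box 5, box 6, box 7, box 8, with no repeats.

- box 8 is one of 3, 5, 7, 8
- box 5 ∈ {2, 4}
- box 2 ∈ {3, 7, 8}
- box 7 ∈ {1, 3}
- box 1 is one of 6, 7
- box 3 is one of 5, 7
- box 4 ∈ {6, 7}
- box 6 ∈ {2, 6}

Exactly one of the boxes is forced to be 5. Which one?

Among the 8 variables, 1 fits only box 7 (and all 8 values in {1, 2, 3, 4, 5, 6, 7, 8} must be used), so box 7 = 1.
The 7 still-open variables together cover exactly {2, 3, 4, 5, 6, 7, 8} — 7 values for 7 variables — and 4 appears only in box 5's list, so box 5 = 4.
The 6 still-open variables draw from only 6 values {2, 3, 5, 6, 7, 8}, so each is used; only box 6 can be 2, hence box 6 = 2.
The 2 variables box 1 and box 4 are confined to {6, 7}, which locks those values in; drop them from box 2, box 3, box 8.
So 5 goes to box 3.

box 3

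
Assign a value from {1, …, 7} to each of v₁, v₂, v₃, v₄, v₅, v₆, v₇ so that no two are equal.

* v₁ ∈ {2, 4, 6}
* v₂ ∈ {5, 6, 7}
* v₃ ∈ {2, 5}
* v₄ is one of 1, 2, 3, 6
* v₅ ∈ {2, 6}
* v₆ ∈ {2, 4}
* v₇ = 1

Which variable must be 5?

v₇ must be 1 (only option left). So v₄ can't be 1.
Among the 6 still-open variables, 3 fits only v₄ (and all 6 values in {2, 3, 4, 5, 6, 7} must be used), so v₄ = 3.
Among the 5 still-open variables, 7 fits only v₂ (and all 5 values in {2, 4, 5, 6, 7} must be used), so v₂ = 7.
The 4 still-open variables together cover exactly {2, 4, 5, 6} — 4 values for 4 variables — and 5 appears only in v₃'s list, so v₃ = 5.

v₃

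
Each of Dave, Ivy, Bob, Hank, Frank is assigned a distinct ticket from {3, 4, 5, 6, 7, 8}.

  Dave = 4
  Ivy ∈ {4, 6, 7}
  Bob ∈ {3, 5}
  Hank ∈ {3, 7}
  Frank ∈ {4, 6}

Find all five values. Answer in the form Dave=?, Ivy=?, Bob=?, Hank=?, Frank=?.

Dave's domain is down to {4}, so Dave = 4. Strike 4 from Ivy, Frank.
Frank must be 6 (only option left). Strike 6 from Ivy.
That leaves Ivy = 7. So Hank can't be 7.
That leaves Hank = 3. Eliminate 3 elsewhere: Bob.
Bob's domain is down to {5}, so Bob = 5.

Dave=4, Ivy=7, Bob=5, Hank=3, Frank=6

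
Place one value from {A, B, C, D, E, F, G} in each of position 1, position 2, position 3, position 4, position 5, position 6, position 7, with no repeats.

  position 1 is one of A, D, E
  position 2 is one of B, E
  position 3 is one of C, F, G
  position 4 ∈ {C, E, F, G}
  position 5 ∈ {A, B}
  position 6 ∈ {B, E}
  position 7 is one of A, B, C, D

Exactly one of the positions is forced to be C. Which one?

position 2 and position 6 share exactly the 2 values {B, E}; by pigeonhole those values go to them, so strike B, E from position 1, position 4, position 5, position 7.
position 5 has just one choice, so position 5 = A. So position 1, position 7 can't be A.
position 1's domain is down to {D}, so position 1 = D. So position 7 can't be D.
So C goes to position 7.

position 7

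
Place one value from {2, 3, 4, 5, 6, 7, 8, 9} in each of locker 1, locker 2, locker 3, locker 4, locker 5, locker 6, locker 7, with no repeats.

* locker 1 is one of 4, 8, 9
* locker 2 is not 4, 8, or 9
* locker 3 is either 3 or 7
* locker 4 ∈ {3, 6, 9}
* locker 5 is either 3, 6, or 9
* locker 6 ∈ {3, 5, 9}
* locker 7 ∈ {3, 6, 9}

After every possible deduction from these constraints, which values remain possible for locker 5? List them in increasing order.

3, 6, 9

locker 4, locker 5, locker 7 share exactly the 3 values {3, 6, 9}; by pigeonhole those values go to them, so strike 3, 6, 9 from locker 1, locker 2, locker 3, locker 6.
locker 3's domain is down to {7}, so locker 3 = 7. Eliminate 7 elsewhere: locker 2.
locker 6 must be 5 (only option left). Remove 5 from locker 2.
locker 2 must be 2 (only option left).
No further eliminations apply; locker 5 can still be any of 3, 6, 9.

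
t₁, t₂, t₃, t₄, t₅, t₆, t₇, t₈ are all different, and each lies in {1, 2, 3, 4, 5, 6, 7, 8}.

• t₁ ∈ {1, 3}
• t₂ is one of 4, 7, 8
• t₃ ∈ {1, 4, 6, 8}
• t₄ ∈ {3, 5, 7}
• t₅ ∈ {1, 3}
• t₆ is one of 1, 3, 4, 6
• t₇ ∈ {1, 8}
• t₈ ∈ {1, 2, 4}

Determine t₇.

8

Among the 8 variables, 2 fits only t₈ (and all 8 values in {1, 2, 3, 4, 5, 6, 7, 8} must be used), so t₈ = 2.
The 7 still-open variables together cover exactly {1, 3, 4, 5, 6, 7, 8} — 7 values for 7 variables — and 5 appears only in t₄'s list, so t₄ = 5.
The 6 still-open variables draw from only 6 values {1, 3, 4, 6, 7, 8}, so each is used; only t₂ can be 7, hence t₂ = 7.
The 2 variables t₁ and t₅ are confined to {1, 3}, which locks those values in; drop them from t₃, t₆, t₇.
So t₇ = 8.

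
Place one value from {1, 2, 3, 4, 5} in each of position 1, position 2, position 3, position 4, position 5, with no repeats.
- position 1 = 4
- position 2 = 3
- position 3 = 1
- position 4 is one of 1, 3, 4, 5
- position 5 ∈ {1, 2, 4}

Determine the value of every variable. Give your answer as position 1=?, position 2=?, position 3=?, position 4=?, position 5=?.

position 1's domain is down to {4}, so position 1 = 4. So position 4, position 5 can't be 4.
That leaves position 2 = 3. Strike 3 from position 4.
position 3 has just one choice, so position 3 = 1. Strike 1 from position 4, position 5.
position 4 has just one choice, so position 4 = 5.
position 5's domain is down to {2}, so position 5 = 2.

position 1=4, position 2=3, position 3=1, position 4=5, position 5=2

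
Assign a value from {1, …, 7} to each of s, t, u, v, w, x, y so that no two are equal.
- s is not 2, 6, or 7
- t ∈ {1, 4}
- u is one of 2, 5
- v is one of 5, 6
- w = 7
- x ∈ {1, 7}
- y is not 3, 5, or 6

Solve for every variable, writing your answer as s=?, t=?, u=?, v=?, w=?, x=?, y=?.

s=3, t=4, u=5, v=6, w=7, x=1, y=2

w has just one choice, so w = 7. Strike 7 from x, y.
x must be 1 (only option left). Eliminate 1 elsewhere: s, t, y.
t's domain is down to {4}, so t = 4. Strike 4 from s, y.
y must be 2 (only option left). Strike 2 from u.
That leaves u = 5. Strike 5 from s, v.
v has just one choice, so v = 6.
s's domain is down to {3}, so s = 3.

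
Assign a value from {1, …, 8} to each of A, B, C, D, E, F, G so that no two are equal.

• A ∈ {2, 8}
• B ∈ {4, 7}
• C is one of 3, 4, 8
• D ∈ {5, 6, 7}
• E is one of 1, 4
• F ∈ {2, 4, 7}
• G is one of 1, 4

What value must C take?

3

E and G share exactly the 2 values {1, 4}; by pigeonhole those values go to them, so strike 1, 4 from B, C, F.
B must be 7 (only option left). Remove 7 from D, F.
F's domain is down to {2}, so F = 2. Remove 2 from A.
A's domain is down to {8}, so A = 8. Strike 8 from C.
So C = 3.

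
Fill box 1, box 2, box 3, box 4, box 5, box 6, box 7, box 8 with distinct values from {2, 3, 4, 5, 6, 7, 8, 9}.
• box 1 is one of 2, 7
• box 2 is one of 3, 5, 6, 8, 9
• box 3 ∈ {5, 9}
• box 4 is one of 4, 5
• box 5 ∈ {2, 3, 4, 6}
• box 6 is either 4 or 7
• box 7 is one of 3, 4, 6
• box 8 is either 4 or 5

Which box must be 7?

Among the 8 variables, 8 fits only box 2 (and all 8 values in {2, 3, 4, 5, 6, 7, 8, 9} must be used), so box 2 = 8.
The 7 still-open variables together cover exactly {2, 3, 4, 5, 6, 7, 9} — 7 values for 7 variables — and 9 appears only in box 3's list, so box 3 = 9.
The 2 variables box 4 and box 8 are confined to {4, 5}, which locks those values in; drop them from box 5, box 6, box 7.
So 7 goes to box 6.

box 6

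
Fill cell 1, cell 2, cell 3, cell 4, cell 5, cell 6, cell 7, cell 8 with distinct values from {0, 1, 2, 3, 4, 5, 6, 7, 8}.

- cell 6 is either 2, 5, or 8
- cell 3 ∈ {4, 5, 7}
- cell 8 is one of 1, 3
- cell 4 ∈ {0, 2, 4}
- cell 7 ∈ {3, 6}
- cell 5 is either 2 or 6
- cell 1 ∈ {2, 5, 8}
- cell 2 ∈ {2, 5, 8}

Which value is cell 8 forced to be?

cell 1, cell 2, cell 6 between them cover only {2, 5, 8} — a naked triple. Remove those values from cell 3, cell 4, cell 5.
cell 5 has just one choice, so cell 5 = 6. So cell 7 can't be 6.
cell 7 must be 3 (only option left). Remove 3 from cell 8.
So cell 8 = 1.

1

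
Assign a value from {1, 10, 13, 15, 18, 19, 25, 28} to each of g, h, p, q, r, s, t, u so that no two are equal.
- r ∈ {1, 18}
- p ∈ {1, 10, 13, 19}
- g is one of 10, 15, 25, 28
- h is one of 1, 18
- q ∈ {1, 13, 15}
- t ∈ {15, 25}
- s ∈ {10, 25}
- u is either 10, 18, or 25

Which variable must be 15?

The 8 variables draw from only 8 values {1, 10, 13, 15, 18, 19, 25, 28}, so each is used; only p can be 19, hence p = 19.
Among the 7 still-open variables, 13 fits only q (and all 7 values in {1, 10, 13, 15, 18, 25, 28} must be used), so q = 13.
Among the 6 still-open variables, 28 fits only g (and all 6 values in {1, 10, 15, 18, 25, 28} must be used), so g = 28.
The 5 still-open variables draw from only 5 values {1, 10, 15, 18, 25}, so each is used; only t can be 15, hence t = 15.

t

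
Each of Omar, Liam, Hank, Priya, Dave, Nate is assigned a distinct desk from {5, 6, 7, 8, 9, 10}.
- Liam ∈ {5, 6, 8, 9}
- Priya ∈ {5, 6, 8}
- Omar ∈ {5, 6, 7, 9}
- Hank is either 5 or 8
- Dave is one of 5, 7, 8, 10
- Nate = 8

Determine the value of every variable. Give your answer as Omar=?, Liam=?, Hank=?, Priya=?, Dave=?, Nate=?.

Nate's domain is down to {8}, so Nate = 8. So Liam, Hank, Priya, Dave can't be 8.
That leaves Hank = 5. Strike 5 from Omar, Liam, Priya, Dave.
Priya's domain is down to {6}, so Priya = 6. So Omar, Liam can't be 6.
Liam must be 9 (only option left). Strike 9 from Omar.
Omar must be 7 (only option left). Eliminate 7 elsewhere: Dave.
That leaves Dave = 10.

Omar=7, Liam=9, Hank=5, Priya=6, Dave=10, Nate=8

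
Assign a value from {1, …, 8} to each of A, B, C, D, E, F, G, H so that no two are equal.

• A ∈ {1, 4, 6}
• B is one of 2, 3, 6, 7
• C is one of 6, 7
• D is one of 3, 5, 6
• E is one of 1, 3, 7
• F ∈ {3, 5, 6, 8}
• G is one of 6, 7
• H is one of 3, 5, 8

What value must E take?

1

The 8 variables draw from only 8 values {1, 2, 3, 4, 5, 6, 7, 8}, so each is used; only B can be 2, hence B = 2.
Among the 7 still-open variables, 4 fits only A (and all 7 values in {1, 3, 4, 5, 6, 7, 8} must be used), so A = 4.
Among the 6 still-open variables, 1 fits only E (and all 6 values in {1, 3, 5, 6, 7, 8} must be used), so E = 1.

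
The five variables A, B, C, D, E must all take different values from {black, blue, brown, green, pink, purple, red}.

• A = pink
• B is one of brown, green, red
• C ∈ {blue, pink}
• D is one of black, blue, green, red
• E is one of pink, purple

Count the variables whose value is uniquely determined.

3

A has just one choice, so A = pink. Eliminate pink elsewhere: C, E.
C has just one choice, so C = blue. Remove blue from D.
E must be purple (only option left).
Determined: A=pink, C=blue, E=purple. The other variables each still have more than one consistent value. That makes 3.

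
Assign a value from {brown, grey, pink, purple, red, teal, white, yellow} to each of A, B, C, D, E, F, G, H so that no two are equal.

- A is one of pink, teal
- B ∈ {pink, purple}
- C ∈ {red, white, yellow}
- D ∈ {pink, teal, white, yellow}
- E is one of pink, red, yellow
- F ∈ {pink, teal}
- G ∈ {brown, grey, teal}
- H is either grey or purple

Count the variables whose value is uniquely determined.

3

The 8 variables draw from only 8 values {brown, grey, pink, purple, red, teal, white, yellow}, so each is used; only G can be brown, hence G = brown.
The 7 still-open variables together cover exactly {grey, pink, purple, red, teal, white, yellow} — 7 values for 7 variables — and grey appears only in H's list, so H = grey.
Among the 6 still-open variables, purple fits only B (and all 6 values in {pink, purple, red, teal, white, yellow} must be used), so B = purple.
A and F between them cover only {pink, teal} — a naked pair. Remove those values from D, E.
Determined: B=purple, G=brown, H=grey. The other variables each still have more than one consistent value. That makes 3.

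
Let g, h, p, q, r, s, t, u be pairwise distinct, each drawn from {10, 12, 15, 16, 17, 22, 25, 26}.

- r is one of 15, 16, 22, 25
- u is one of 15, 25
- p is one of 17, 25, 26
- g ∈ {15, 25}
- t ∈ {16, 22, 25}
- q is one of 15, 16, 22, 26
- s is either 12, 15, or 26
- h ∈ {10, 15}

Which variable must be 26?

q

The 8 variables together cover exactly {10, 12, 15, 16, 17, 22, 25, 26} — 8 values for 8 variables — and 10 appears only in h's list, so h = 10.
The 7 still-open variables draw from only 7 values {12, 15, 16, 17, 22, 25, 26}, so each is used; only s can be 12, hence s = 12.
The 6 still-open variables draw from only 6 values {15, 16, 17, 22, 25, 26}, so each is used; only p can be 17, hence p = 17.
Among the 5 still-open variables, 26 fits only q (and all 5 values in {15, 16, 22, 25, 26} must be used), so q = 26.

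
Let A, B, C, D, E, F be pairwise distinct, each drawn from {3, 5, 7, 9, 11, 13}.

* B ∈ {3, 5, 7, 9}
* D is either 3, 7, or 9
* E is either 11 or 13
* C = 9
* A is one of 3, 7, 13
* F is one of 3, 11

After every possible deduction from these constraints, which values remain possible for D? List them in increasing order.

C's domain is down to {9}, so C = 9. Strike 9 from B, D.
Among the 5 still-open variables, 5 fits only B (and all 5 values in {3, 5, 7, 11, 13} must be used), so B = 5.
No further eliminations apply; D can still be any of 3, 7.

3, 7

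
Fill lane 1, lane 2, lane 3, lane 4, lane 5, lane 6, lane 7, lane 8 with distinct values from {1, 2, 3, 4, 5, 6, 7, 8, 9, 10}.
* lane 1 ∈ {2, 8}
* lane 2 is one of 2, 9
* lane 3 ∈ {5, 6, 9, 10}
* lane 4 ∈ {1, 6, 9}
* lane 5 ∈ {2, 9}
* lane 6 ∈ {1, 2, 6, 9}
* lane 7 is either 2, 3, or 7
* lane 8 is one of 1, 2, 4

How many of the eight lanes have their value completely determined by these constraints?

2

lane 2 and lane 5 share exactly the 2 values {2, 9}; by pigeonhole those values go to them, so strike 2, 9 from lane 1, lane 3, lane 4, lane 6, lane 7, lane 8.
lane 1's domain is down to {8}, so lane 1 = 8.
lane 4 and lane 6 share exactly the 2 values {1, 6}; by pigeonhole those values go to them, so strike 1, 6 from lane 3, lane 8.
That leaves lane 8 = 4.
Determined: lane 1=8, lane 8=4. The other lanes each still have more than one consistent value. That makes 2.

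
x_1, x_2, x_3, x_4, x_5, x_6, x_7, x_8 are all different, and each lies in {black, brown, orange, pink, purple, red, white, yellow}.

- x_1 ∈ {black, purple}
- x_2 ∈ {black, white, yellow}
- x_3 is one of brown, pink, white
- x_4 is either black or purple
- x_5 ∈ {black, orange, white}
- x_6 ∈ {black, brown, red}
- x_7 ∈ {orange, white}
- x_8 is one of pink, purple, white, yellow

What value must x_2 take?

yellow

The 8 variables draw from only 8 values {black, brown, orange, pink, purple, red, white, yellow}, so each is used; only x_6 can be red, hence x_6 = red.
Among the 7 still-open variables, brown fits only x_3 (and all 7 values in {black, brown, orange, pink, purple, white, yellow} must be used), so x_3 = brown.
The 6 still-open variables together cover exactly {black, orange, pink, purple, white, yellow} — 6 values for 6 variables — and pink appears only in x_8's list, so x_8 = pink.
The 5 still-open variables together cover exactly {black, orange, purple, white, yellow} — 5 values for 5 variables — and yellow appears only in x_2's list, so x_2 = yellow.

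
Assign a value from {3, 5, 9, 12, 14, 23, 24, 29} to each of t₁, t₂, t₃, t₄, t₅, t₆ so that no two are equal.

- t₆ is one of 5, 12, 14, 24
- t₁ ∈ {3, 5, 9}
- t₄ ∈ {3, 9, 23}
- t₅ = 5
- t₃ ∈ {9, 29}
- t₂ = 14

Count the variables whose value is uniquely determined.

2

t₂ must be 14 (only option left). Eliminate 14 elsewhere: t₆.
That leaves t₅ = 5. So t₁, t₆ can't be 5.
Determined: t₂=14, t₅=5. The other variables each still have more than one consistent value. That makes 2.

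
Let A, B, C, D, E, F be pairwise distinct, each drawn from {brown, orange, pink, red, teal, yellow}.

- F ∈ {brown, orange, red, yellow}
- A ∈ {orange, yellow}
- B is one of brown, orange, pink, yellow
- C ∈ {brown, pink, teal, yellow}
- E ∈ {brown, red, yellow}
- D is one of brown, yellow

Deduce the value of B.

pink

The 6 variables draw from only 6 values {brown, orange, pink, red, teal, yellow}, so each is used; only C can be teal, hence C = teal.
The 5 still-open variables together cover exactly {brown, orange, pink, red, yellow} — 5 values for 5 variables — and pink appears only in B's list, so B = pink.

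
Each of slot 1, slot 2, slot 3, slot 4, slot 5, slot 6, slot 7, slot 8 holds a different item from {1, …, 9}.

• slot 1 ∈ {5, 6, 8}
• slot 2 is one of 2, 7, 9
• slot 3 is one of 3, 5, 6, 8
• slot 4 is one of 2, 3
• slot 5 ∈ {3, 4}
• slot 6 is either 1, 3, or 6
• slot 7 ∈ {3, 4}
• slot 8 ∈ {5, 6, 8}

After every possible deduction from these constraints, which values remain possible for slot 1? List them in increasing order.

5, 6, 8

slot 5 and slot 7 share exactly the 2 values {3, 4}; by pigeonhole those values go to them, so strike 3, 4 from slot 3, slot 4, slot 6.
slot 4 must be 2 (only option left). Eliminate 2 elsewhere: slot 2.
slot 1, slot 3, slot 8 between them cover only {5, 6, 8} — a naked triple. Remove those values from slot 6.
That leaves slot 6 = 1.
No further eliminations apply; slot 1 can still be any of 5, 6, 8.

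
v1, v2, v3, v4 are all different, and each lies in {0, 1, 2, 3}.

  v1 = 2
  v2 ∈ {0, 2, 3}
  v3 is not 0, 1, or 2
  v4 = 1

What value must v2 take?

v1 has just one choice, so v1 = 2. Eliminate 2 elsewhere: v2.
v3 must be 3 (only option left). So v2 can't be 3.
So v2 = 0.

0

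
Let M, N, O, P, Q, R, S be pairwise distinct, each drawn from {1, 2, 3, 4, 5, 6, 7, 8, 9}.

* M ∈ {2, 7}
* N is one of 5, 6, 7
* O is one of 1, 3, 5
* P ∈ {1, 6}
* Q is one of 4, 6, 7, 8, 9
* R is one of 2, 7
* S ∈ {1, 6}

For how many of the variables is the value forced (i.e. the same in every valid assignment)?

M and R share exactly the 2 values {2, 7}; by pigeonhole those values go to them, so strike 2, 7 from N, Q.
P and S between them cover only {1, 6} — a naked pair. Remove those values from N, O, Q.
That leaves N = 5. So O can't be 5.
O must be 3 (only option left).
Determined: N=5, O=3. The other variables each still have more than one consistent value. That makes 2.

2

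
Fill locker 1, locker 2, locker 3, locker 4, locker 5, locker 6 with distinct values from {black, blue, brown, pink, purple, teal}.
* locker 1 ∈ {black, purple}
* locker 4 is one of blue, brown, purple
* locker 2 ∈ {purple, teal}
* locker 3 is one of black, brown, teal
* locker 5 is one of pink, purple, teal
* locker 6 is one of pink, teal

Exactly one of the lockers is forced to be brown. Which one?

The 6 variables together cover exactly {black, blue, brown, pink, purple, teal} — 6 values for 6 variables — and blue appears only in locker 4's list, so locker 4 = blue.
Among the 5 still-open variables, brown fits only locker 3 (and all 5 values in {black, brown, pink, purple, teal} must be used), so locker 3 = brown.

locker 3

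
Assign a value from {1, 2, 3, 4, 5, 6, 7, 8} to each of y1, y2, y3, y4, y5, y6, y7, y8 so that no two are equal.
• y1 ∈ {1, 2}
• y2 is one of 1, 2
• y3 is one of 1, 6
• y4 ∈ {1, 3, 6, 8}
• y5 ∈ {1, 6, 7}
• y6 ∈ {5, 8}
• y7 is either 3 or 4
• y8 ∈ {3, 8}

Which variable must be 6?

y3

The 8 variables together cover exactly {1, 2, 3, 4, 5, 6, 7, 8} — 8 values for 8 variables — and 4 appears only in y7's list, so y7 = 4.
The 7 still-open variables draw from only 7 values {1, 2, 3, 5, 6, 7, 8}, so each is used; only y6 can be 5, hence y6 = 5.
The 6 still-open variables draw from only 6 values {1, 2, 3, 6, 7, 8}, so each is used; only y5 can be 7, hence y5 = 7.
The 2 variables y1 and y2 are confined to {1, 2}, which locks those values in; drop them from y3, y4.
So 6 goes to y3.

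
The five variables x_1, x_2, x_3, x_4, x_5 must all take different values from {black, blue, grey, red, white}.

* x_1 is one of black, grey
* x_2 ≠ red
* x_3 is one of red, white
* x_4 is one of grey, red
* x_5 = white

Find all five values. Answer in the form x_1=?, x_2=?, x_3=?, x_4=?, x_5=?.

x_5's domain is down to {white}, so x_5 = white. Remove white from x_2, x_3.
That leaves x_3 = red. Eliminate red elsewhere: x_4.
x_4's domain is down to {grey}, so x_4 = grey. So x_1, x_2 can't be grey.
That leaves x_1 = black. Remove black from x_2.
x_2 has just one choice, so x_2 = blue.

x_1=black, x_2=blue, x_3=red, x_4=grey, x_5=white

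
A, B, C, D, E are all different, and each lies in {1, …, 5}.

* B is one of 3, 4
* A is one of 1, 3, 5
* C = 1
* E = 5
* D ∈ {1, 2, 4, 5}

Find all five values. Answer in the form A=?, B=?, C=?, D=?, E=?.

A=3, B=4, C=1, D=2, E=5

C's domain is down to {1}, so C = 1. Eliminate 1 elsewhere: A, D.
E must be 5 (only option left). Remove 5 from A, D.
That leaves A = 3. Remove 3 from B.
B must be 4 (only option left). So D can't be 4.
D's domain is down to {2}, so D = 2.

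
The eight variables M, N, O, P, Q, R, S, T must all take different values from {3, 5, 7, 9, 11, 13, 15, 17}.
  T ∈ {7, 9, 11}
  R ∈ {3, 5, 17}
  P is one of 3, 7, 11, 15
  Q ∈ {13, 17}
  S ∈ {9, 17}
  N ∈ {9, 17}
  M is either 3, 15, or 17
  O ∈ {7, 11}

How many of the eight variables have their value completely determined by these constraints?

Among the 8 variables, 5 fits only R (and all 8 values in {3, 5, 7, 9, 11, 13, 15, 17} must be used), so R = 5.
The 7 still-open variables draw from only 7 values {3, 7, 9, 11, 13, 15, 17}, so each is used; only Q can be 13, hence Q = 13.
N and S share exactly the 2 values {9, 17}; by pigeonhole those values go to them, so strike 9, 17 from M, T.
O and T between them cover only {7, 11} — a naked pair. Remove those values from P.
Determined: Q=13, R=5. The other variables each still have more than one consistent value. That makes 2.

2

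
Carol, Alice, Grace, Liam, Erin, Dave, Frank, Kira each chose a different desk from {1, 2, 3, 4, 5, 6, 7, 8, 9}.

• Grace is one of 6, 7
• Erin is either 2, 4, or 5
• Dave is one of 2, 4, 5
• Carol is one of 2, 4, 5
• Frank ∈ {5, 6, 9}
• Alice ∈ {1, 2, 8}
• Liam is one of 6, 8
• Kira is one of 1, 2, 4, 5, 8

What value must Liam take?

6

The 8 variables draw from only 8 values {1, 2, 4, 5, 6, 7, 8, 9}, so each is used; only Grace can be 7, hence Grace = 7.
The 7 still-open variables draw from only 7 values {1, 2, 4, 5, 6, 8, 9}, so each is used; only Frank can be 9, hence Frank = 9.
Among the 6 still-open variables, 6 fits only Liam (and all 6 values in {1, 2, 4, 5, 6, 8} must be used), so Liam = 6.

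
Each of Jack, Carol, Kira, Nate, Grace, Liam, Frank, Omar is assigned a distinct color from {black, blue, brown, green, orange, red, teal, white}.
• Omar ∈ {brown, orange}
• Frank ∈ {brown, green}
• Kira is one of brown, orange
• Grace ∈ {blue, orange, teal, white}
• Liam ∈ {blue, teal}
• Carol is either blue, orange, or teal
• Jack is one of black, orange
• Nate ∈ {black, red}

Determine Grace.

The 8 variables draw from only 8 values {black, blue, brown, green, orange, red, teal, white}, so each is used; only Frank can be green, hence Frank = green.
The 7 still-open variables draw from only 7 values {black, blue, brown, orange, red, teal, white}, so each is used; only Nate can be red, hence Nate = red.
Among the 6 still-open variables, black fits only Jack (and all 6 values in {black, blue, brown, orange, teal, white} must be used), so Jack = black.
The 5 still-open variables draw from only 5 values {blue, brown, orange, teal, white}, so each is used; only Grace can be white, hence Grace = white.

white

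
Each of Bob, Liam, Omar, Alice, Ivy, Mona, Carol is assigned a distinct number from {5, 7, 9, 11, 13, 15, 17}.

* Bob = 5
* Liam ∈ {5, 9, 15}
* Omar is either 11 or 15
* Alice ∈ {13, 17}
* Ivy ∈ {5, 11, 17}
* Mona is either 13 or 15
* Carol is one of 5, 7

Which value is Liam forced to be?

Bob has just one choice, so Bob = 5. So Liam, Ivy, Carol can't be 5.
That leaves Carol = 7.
The 5 still-open variables together cover exactly {9, 11, 13, 15, 17} — 5 values for 5 variables — and 9 appears only in Liam's list, so Liam = 9.

9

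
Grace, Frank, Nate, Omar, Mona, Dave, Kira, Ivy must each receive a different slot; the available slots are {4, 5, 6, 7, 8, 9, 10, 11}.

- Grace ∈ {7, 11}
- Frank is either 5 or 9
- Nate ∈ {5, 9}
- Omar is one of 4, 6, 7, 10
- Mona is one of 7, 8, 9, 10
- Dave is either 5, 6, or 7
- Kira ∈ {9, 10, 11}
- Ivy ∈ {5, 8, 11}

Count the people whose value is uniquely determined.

2

The 8 variables draw from only 8 values {4, 5, 6, 7, 8, 9, 10, 11}, so each is used; only Omar can be 4, hence Omar = 4.
The 7 still-open variables draw from only 7 values {5, 6, 7, 8, 9, 10, 11}, so each is used; only Dave can be 6, hence Dave = 6.
The 2 variables Frank and Nate are confined to {5, 9}, which locks those values in; drop them from Mona, Kira, Ivy.
Determined: Omar=4, Dave=6. The other people each still have more than one consistent value. That makes 2.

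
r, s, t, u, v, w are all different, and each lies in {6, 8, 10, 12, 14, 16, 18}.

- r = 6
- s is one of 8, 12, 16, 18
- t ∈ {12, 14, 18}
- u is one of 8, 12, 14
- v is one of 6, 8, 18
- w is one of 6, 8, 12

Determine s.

r must be 6 (only option left). Remove 6 from v, w.
The 5 still-open variables draw from only 5 values {8, 12, 14, 16, 18}, so each is used; only s can be 16, hence s = 16.

16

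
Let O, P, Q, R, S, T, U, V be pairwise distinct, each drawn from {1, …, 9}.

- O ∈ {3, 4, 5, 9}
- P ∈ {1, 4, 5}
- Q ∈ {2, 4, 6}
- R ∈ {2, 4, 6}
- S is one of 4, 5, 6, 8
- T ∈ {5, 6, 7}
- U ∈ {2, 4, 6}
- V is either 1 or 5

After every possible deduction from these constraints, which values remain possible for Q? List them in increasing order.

2, 4, 6

Q, R, U share exactly the 3 values {2, 4, 6}; by pigeonhole those values go to them, so strike 2, 4, 6 from O, P, S, T.
P and V share exactly the 2 values {1, 5}; by pigeonhole those values go to them, so strike 1, 5 from O, S, T.
S must be 8 (only option left).
That leaves T = 7.
No further eliminations apply; Q can still be any of 2, 4, 6.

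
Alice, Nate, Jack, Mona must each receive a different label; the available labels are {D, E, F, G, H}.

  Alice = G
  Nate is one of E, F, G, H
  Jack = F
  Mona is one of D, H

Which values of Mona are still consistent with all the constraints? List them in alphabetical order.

Alice must be G (only option left). Strike G from Nate.
Jack has just one choice, so Jack = F. Remove F from Nate.
No further eliminations apply; Mona can still be any of D, H.

D, H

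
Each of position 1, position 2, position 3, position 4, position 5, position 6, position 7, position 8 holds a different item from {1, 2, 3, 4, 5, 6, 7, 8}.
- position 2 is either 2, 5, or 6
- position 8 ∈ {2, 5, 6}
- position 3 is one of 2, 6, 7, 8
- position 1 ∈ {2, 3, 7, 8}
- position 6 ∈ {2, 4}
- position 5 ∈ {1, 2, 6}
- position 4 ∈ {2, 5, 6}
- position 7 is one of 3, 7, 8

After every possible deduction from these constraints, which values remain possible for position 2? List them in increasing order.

The 8 variables draw from only 8 values {1, 2, 3, 4, 5, 6, 7, 8}, so each is used; only position 5 can be 1, hence position 5 = 1.
The 7 still-open variables together cover exactly {2, 3, 4, 5, 6, 7, 8} — 7 values for 7 variables — and 4 appears only in position 6's list, so position 6 = 4.
position 2, position 4, position 8 share exactly the 3 values {2, 5, 6}; by pigeonhole those values go to them, so strike 2, 5, 6 from position 1, position 3.
No further eliminations apply; position 2 can still be any of 2, 5, 6.

2, 5, 6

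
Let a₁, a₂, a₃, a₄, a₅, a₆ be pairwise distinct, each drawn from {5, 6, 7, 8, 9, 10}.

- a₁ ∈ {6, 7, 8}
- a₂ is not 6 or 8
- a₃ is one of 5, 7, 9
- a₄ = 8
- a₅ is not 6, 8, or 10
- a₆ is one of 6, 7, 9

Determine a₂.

a₄ must be 8 (only option left). So a₁ can't be 8.
The 5 still-open variables draw from only 5 values {5, 6, 7, 9, 10}, so each is used; only a₂ can be 10, hence a₂ = 10.

10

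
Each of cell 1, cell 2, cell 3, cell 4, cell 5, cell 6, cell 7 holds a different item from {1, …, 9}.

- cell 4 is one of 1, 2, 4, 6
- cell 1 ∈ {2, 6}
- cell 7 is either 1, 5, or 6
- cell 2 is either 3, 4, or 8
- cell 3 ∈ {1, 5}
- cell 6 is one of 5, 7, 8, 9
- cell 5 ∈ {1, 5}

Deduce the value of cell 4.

The 2 variables cell 3 and cell 5 are confined to {1, 5}, which locks those values in; drop them from cell 4, cell 6, cell 7.
That leaves cell 7 = 6. Remove 6 from cell 1, cell 4.
That leaves cell 1 = 2. Strike 2 from cell 4.
So cell 4 = 4.

4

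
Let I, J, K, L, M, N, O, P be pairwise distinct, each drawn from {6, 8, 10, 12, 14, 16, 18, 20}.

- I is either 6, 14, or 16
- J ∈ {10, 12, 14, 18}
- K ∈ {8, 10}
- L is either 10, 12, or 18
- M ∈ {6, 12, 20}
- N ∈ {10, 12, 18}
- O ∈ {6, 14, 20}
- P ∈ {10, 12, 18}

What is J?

The 8 variables draw from only 8 values {6, 8, 10, 12, 14, 16, 18, 20}, so each is used; only K can be 8, hence K = 8.
The 7 still-open variables draw from only 7 values {6, 10, 12, 14, 16, 18, 20}, so each is used; only I can be 16, hence I = 16.
L, N, P between them cover only {10, 12, 18} — a naked triple. Remove those values from J, M.
So J = 14.

14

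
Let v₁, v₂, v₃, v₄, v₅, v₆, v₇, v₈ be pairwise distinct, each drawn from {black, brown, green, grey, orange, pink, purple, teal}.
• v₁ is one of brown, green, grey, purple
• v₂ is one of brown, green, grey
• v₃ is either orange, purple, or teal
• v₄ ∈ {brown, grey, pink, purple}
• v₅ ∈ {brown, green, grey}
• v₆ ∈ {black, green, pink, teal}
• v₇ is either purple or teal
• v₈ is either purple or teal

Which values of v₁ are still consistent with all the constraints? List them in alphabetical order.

brown, green, grey

Among the 8 variables, black fits only v₆ (and all 8 values in {black, brown, green, grey, orange, pink, purple, teal} must be used), so v₆ = black.
Among the 7 still-open variables, orange fits only v₃ (and all 7 values in {brown, green, grey, orange, pink, purple, teal} must be used), so v₃ = orange.
Among the 6 still-open variables, pink fits only v₄ (and all 6 values in {brown, green, grey, pink, purple, teal} must be used), so v₄ = pink.
The 2 variables v₇ and v₈ are confined to {purple, teal}, which locks those values in; drop them from v₁.
No further eliminations apply; v₁ can still be any of brown, green, grey.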